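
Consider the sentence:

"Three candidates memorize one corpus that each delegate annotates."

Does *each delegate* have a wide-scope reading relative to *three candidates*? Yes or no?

No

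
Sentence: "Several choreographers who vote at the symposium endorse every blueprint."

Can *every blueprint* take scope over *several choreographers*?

Yes

The RC *who vote at the symposium* is an island, but *every blueprint* is not inside it — it is the matrix object, a clausemate of *several choreographers*.
Nothing blocks QR of the lower DP to a position above the higher one, so inverse scope is available.
Both orderings are possible: *several choreographers* > *every blueprint* and *every blueprint* > *several choreographers*.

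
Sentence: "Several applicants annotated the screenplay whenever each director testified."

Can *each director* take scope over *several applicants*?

*each director* is embedded in the adjunct clause *whenever each director testified*.
Adverbial clauses are not L-marked, so they are barriers for QR — the quantifier cannot escape the adjunct.
So the wide-scope reading for *each director* is blocked.

No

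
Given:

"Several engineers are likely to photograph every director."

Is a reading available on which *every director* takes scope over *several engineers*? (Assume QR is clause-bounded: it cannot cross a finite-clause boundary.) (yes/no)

Raising constructions are monoclausal for scope purposes; *every director* is not separated from *several engineers* by any island.
With no island boundary between them, the object can take inverse scope over the subject via ordinary QR within the clause.
Both orderings are possible: *several engineers* > *every director* and *every director* > *several engineers*.

Yes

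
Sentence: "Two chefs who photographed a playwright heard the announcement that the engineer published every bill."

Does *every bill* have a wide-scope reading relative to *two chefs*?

No

*every bill* occurs within the complex NP *the announcement that the engineer published every bill*.
Since the clause is the complement of a nominal head, the CNPC blocks scope extraction.
*every bill* > *two chefs* would require crossing that boundary, which is illicit.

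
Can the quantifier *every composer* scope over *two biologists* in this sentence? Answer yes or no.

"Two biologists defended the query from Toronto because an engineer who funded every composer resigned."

*every composer* occurs within the relative clause *who funded every composer*, which is itself inside the adjunct *because an engineer who funded every composer resigned*.
Two island boundaries intervene — the relative clause and the adjunct. Either alone would block QR.
So the wide-scope reading for *every composer* is blocked.

No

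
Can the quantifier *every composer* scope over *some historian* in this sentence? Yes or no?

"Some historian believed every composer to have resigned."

This is an ECM construction: *every composer* is the infinitival subject, Case-marked by the matrix verb, and the infinitive is transparent for QR.
No island intervenes, so both surface and inverse scope are derivable.
The sentence is scopally ambiguous between *some historian* > *every composer* and *every composer* > *some historian*.

Yes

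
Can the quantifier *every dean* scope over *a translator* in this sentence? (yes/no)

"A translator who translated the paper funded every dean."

The RC *who translated the paper* is an island, but *every dean* is not inside it — it is the matrix object, a clausemate of *a translator*.
Nothing blocks QR of the lower DP to a position above the higher one, so inverse scope is available.
The sentence is scopally ambiguous between *a translator* > *every dean* and *every dean* > *a translator*.

Yes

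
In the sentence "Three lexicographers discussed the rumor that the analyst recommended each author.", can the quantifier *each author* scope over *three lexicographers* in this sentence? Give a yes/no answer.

No

*each author* occurs within the complex NP *the rumor that the analyst recommended each author*.
The complex NP is opaque for QR — the quantifier is frozen inside the noun's complement.
So *each author* cannot raise to a position above *three lexicographers*.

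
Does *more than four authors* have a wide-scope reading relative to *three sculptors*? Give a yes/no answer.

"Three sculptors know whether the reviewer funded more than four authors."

No

*more than four authors* occurs within the embedded question *whether the reviewer funded more than four authors*.
An indirect question is a wh-island; the filled [Spec,CP] blocks QR across the CP edge.
So the wide-scope reading for *more than four authors* is blocked.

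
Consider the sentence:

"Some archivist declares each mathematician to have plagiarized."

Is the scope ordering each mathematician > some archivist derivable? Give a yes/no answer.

Yes

*each mathematician* is the subject of an ECM infinitive — the infinitival complement of an ECM verb is not a scope island, so *each mathematician* can raise into the matrix clause.
Clause-internal QR can adjoin the lower DP above the subject, yielding the inverse reading.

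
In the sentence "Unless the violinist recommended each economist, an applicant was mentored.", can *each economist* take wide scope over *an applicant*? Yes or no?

*each economist* sits inside the adjunct clause *unless the violinist recommended each economist*.
Adjunct clauses are scope islands: a quantifier inside an adjunct cannot raise into the matrix clause.
So *each economist* cannot raise to a position above *an applicant*.

No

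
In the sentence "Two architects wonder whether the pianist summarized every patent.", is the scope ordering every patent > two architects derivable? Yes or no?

The target quantifier *every patent* is part of the embedded question *whether the pianist summarized every patent*.
An indirect question is a wh-island; the filled [Spec,CP] blocks QR across the CP edge.
There is no licit LF on which *every patent* c-commands *two architects*.

No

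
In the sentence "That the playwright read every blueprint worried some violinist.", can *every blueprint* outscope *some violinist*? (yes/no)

No

*every blueprint* occurs within the sentential subject *that the playwright read every blueprint*.
Sentential subjects are islands: a quantifier inside the subject clause cannot raise over the matrix predicate.
*every blueprint* > *some violinist* would require crossing that boundary, which is illicit.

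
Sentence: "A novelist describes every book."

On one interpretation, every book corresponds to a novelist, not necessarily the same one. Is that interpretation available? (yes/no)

Yes

This is the *every book* > *a novelist* reading.
Both DPs are arguments of the same predicate; there is no clause or island boundary between them.
Since no island is crossed, the inverse ordering is licensed alongside surface scope.
Both orderings are possible: *a novelist* > *every book* and *every book* > *a novelist*.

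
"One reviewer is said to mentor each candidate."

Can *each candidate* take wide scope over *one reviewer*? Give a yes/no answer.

Yes

*each candidate* is the object of the infinitival complement of a raising predicate; raising infinitives are transparent for QR, so the two DPs are in effect clausemates.
Ordinary QR to a clause-peripheral position gives the wide-scope LF for the lower DP.
So *each candidate* > *one reviewer* is among the available readings.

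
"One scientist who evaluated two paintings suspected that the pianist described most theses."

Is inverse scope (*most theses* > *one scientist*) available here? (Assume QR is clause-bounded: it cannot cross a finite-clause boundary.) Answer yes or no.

No

*most theses* sits inside the finite complement clause *that the pianist described most theses*.
QR is clause-bounded, so the finite complement is a scope island for the embedded quantifier.
*most theses* > *one scientist* would require crossing that boundary, which is illicit.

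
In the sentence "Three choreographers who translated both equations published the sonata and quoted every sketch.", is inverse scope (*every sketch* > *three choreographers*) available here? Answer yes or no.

*every sketch* is embedded in one conjunct of the coordinate structure (*quoted every sketch*).
Coordinate structures are islands for non-across-the-board movement, QR included.
Hence only narrow scope for *every sketch* (under *three choreographers*) survives.

No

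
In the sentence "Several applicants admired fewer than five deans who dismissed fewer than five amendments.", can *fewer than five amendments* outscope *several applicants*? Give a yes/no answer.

*fewer than five amendments* sits inside the relative clause *who dismissed fewer than five amendments* modifying *fewer than five deans*.
Relative clauses are scope islands: a quantifier cannot QR out of a relative clause to take scope in the matrix clause.
There is no licit LF on which *fewer than five amendments* c-commands *several applicants*.

No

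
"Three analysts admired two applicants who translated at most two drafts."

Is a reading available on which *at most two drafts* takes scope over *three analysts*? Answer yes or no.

Structurally, *at most two drafts* is inside the relative clause *who translated at most two drafts* modifying *two applicants*.
Relative clauses are scope islands: a quantifier cannot QR out of a relative clause to take scope in the matrix clause.
There is no licit LF on which *at most two drafts* c-commands *three analysts*.

No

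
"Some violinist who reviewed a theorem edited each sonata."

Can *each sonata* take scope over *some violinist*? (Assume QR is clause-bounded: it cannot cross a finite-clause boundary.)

*each sonata* is a matrix argument; only *some violinist* is modified by the relative clause *who reviewed a theorem*, so the RC island is irrelevant to the target quantifier.
Ordinary QR to a clause-peripheral position gives the wide-scope LF for the lower DP.

Yes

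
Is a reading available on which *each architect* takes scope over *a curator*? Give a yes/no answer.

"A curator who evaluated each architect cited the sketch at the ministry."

*each architect* sits inside the relative clause *who evaluated each architect*.
Relative clauses block scope extraction: QR cannot target a position outside the modified NP.
So *each architect* cannot raise to a position above *a curator*.
(Only the surface reading survives: one fixed curator with respect to all the relevant architects.)

No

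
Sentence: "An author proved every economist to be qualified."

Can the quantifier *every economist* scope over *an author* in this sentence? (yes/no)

Yes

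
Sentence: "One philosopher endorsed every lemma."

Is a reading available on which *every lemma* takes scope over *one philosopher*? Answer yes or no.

Yes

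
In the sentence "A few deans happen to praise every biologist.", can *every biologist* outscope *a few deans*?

Yes

Infinitival complements of raising predicates do not block QR; *every biologist* and *a few deans* are effectively clausemates.
Clause-internal QR can adjoin the lower DP above the subject, yielding the inverse reading.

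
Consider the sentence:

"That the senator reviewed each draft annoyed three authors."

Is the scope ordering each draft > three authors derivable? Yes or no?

No

The target quantifier *each draft* is part of the sentential subject *that the senator reviewed each draft*.
Sentential subjects are islands: a quantifier inside the subject clause cannot raise over the matrix predicate.
So the wide-scope reading for *each draft* is blocked.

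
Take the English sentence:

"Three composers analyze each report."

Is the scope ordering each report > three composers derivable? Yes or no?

Yes

*three composers* and *each report* are co-arguments of the matrix verb, with nothing but a clause-internal boundary between them.
QR within a single clause is free, so the lower quantifier may take scope over the higher one.
The sentence is scopally ambiguous between *three composers* > *each report* and *each report* > *three composers*.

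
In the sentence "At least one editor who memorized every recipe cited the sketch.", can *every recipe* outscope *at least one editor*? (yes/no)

No

The target quantifier *every recipe* is part of the relative clause *who memorized every recipe*.
The relative clause forms an island for QR, so the quantifier is confined to the head noun's restrictor.
*every recipe* is confined to the island and cannot take scope over *at least one editor*.
(Only the surface reading survives: one fixed editor with respect to all the relevant recipes.)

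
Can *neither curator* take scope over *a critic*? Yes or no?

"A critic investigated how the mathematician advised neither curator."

No

The target quantifier *neither curator* is part of the embedded question *how the mathematician advised neither curator*.
QR across an interrogative CP boundary is ruled out as a wh-island violation.
So *neither curator* cannot raise to a position above *a critic*.
(Only the surface reading survives: one fixed critic with respect to all the relevant curators.)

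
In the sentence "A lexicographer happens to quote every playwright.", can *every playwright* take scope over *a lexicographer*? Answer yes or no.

Yes

Raising constructions are monoclausal for scope purposes; *every playwright* is not separated from *a lexicographer* by any island.
Clause-internal QR can adjoin the lower DP above the subject, yielding the inverse reading.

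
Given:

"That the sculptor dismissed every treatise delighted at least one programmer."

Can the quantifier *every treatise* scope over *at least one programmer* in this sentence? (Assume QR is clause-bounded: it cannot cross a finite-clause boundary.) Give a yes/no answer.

No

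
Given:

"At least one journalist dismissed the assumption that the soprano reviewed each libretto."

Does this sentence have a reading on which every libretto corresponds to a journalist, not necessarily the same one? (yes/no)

This is the *each libretto* > *at least one journalist* reading.
*each libretto* is embedded in the complex NP *the assumption that the soprano reviewed each libretto*.
Noun-complement clauses are scope islands (the Complex NP Constraint): a quantifier inside one cannot scope into the matrix.
*each libretto* > *at least one journalist* would require crossing that boundary, which is illicit.
(Only the surface reading survives: one fixed journalist with respect to all the relevant librettos.)

No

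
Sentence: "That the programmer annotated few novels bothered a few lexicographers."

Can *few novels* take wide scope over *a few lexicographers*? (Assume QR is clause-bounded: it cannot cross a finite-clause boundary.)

No

Structurally, *few novels* is inside the sentential subject *that the programmer annotated few novels*.
Sentential subjects are islands: a quantifier inside the subject clause cannot raise over the matrix predicate.
So the wide-scope reading for *few novels* is blocked.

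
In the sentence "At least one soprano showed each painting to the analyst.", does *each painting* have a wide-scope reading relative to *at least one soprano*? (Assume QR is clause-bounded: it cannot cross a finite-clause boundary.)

Yes

*at least one soprano* and *each painting* are co-arguments of the matrix verb, with nothing but a clause-internal boundary between them.
No island intervenes, so both surface and inverse scope are derivable.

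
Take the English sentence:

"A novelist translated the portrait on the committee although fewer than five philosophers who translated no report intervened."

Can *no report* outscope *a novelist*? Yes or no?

*no report* is embedded in the relative clause *who translated no report*, which is itself inside the adjunct *although fewer than five philosophers who translated no report intervened*.
Nested islands: the RC island is itself inside an adjunct island, so wide scope is doubly excluded.
There is no licit LF on which *no report* c-commands *a novelist*.

No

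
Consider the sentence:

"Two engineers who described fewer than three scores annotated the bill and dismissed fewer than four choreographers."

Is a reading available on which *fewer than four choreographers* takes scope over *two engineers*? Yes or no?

No

*fewer than four choreographers* occurs within one conjunct of the coordinate structure (*dismissed fewer than four choreographers*).
Asymmetric QR out of one conjunct violates the Coordinate Structure Constraint.
So the wide-scope reading for *fewer than four choreographers* is blocked.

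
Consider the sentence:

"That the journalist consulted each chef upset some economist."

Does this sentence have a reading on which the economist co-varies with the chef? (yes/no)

No

The paraphrase describes the scope ordering *each chef* > *some economist*.
The target quantifier *each chef* is part of the sentential subject *that the journalist consulted each chef*.
The subject-island constraint blocks QR out of a clausal subject.
So *each chef* cannot raise to a position above *some economist*.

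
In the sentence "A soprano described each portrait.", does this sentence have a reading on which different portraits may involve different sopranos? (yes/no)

The described interpretation is the *each portrait* > *a soprano* scoping.
*each portrait* is the matrix object and *a soprano* the matrix subject; the two are clausemates.
Since no island is crossed, the inverse ordering is licensed alongside surface scope.

Yes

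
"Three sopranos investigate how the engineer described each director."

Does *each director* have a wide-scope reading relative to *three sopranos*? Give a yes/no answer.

No

*each director* sits inside the embedded question *how the engineer described each director*.
QR across an interrogative CP boundary is ruled out as a wh-island violation.
*each director* > *three sopranos* would require crossing that boundary, which is illicit.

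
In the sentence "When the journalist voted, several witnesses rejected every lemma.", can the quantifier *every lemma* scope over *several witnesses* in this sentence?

Yes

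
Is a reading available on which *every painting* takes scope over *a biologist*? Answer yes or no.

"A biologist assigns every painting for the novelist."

*a biologist* and *every painting* are co-arguments of the matrix verb, with nothing but a clause-internal boundary between them.
Clause-internal QR can adjoin the lower DP above the subject, yielding the inverse reading.
The sentence is scopally ambiguous between *a biologist* > *every painting* and *every painting* > *a biologist*.

Yes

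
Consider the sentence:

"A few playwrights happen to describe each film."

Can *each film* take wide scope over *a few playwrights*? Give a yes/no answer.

*each film* is the object of the infinitival complement of a raising predicate; raising infinitives are transparent for QR, so the two DPs are in effect clausemates.
Since no island is crossed, the inverse ordering is licensed alongside surface scope.
So *each film* > *a few playwrights* is among the available readings.

Yes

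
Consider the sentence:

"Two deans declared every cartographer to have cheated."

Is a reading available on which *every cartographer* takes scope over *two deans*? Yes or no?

Yes

ECM infinitives lack a CP barrier, so *every cartographer* can QR over the matrix subject *two deans*.
QR within a single clause is free, so the lower quantifier may take scope over the higher one.
The sentence is scopally ambiguous between *two deans* > *every cartographer* and *every cartographer* > *two deans*.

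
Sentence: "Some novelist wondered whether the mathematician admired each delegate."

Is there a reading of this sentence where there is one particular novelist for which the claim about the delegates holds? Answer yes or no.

Yes

That reading corresponds to *some novelist* > *each delegate*.
That is the surface-scope ordering, which is always one of the available readings — island constraints only ever restrict inverse scope.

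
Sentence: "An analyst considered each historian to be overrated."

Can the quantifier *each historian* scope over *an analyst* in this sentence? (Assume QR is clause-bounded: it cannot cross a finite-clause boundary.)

Yes

*each historian* is the subject of an ECM infinitive — the infinitival complement of an ECM verb is not a scope island, so *each historian* can raise into the matrix clause.
Since no island is crossed, the inverse ordering is licensed alongside surface scope.
So *each historian* > *an analyst* is among the available readings.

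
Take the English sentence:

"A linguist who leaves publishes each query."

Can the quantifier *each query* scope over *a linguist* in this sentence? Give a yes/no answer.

The relative clause *who leaves* modifies *a linguist*, but *each query* is not inside that relative clause — it is an argument of the matrix verb.
With no island boundary between them, the object can take inverse scope over the subject via ordinary QR within the clause.

Yes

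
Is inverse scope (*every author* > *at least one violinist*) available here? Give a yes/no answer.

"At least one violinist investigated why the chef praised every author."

No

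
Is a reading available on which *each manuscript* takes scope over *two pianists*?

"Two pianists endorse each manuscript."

*each manuscript* and *two pianists* are in the same minimal clause.
Since no island is crossed, the inverse ordering is licensed alongside surface scope.
Both orderings are possible: *two pianists* > *each manuscript* and *each manuscript* > *two pianists*.

Yes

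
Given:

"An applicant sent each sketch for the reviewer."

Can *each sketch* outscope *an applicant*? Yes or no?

Both DPs are arguments of the same predicate; there is no clause or island boundary between them.
No island intervenes, so both surface and inverse scope are derivable.

Yes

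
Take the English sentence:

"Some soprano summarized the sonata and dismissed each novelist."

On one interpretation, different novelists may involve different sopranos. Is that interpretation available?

The paraphrase describes the scope ordering *each novelist* > *some soprano*.
The DP *each novelist* is contained in one conjunct of the coordinate structure (*dismissed each novelist*).
Coordinate structures are islands for non-across-the-board movement, QR included.
So *each novelist* cannot raise to a position above *some soprano*.

No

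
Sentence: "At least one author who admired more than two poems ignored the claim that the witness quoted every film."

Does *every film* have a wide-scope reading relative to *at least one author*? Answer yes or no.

No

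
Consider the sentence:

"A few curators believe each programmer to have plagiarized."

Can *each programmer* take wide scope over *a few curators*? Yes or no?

Yes

*each programmer* is the subject of an ECM infinitive — the infinitival complement of an ECM verb is not a scope island, so *each programmer* can raise into the matrix clause.
No island intervenes, so both surface and inverse scope are derivable.
Both orderings are possible: *a few curators* > *each programmer* and *each programmer* > *a few curators*.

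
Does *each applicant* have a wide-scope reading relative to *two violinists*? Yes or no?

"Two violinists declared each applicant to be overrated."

This is an ECM construction: *each applicant* is the infinitival subject, Case-marked by the matrix verb, and the infinitive is transparent for QR.
Nothing blocks QR of the lower DP to a position above the higher one, so inverse scope is available.

Yes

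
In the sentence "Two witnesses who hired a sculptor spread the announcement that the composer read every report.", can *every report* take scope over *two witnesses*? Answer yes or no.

No

*every report* is embedded in the complex NP *the announcement that the composer read every report*.
The complex NP is opaque for QR — the quantifier is frozen inside the noun's complement.
*every report* is confined to the island and cannot take scope over *two witnesses*.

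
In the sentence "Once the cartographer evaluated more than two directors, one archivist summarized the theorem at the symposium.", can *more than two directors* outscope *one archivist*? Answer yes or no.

Structurally, *more than two directors* is inside the adjunct clause *once the cartographer evaluated more than two directors*.
Scope out of an adjunct clause is unavailable: QR respects the adjunct-island constraint.
The ordering *more than two directors* > *one archivist* is therefore underivable.

No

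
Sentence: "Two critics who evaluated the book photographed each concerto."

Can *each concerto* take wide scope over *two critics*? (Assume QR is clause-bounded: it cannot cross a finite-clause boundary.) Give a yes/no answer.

Yes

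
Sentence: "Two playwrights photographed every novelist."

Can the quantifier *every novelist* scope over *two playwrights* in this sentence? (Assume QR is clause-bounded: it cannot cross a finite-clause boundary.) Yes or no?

*every novelist* and *two playwrights* are in the same minimal clause.
Ordinary QR to a clause-peripheral position gives the wide-scope LF for the lower DP.

Yes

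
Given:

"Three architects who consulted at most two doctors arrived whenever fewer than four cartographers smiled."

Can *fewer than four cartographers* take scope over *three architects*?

The target quantifier *fewer than four cartographers* is part of the adjunct clause *whenever fewer than four cartographers smiled*.
Scope out of an adjunct clause is unavailable: QR respects the adjunct-island constraint.
So *fewer than four cartographers* cannot raise to a position above *three architects*.

No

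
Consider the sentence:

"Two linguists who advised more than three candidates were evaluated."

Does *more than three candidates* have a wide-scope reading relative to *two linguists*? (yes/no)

No

*more than three candidates* sits inside the relative clause *who advised more than three candidates*.
Relative clauses are scope islands: a quantifier cannot QR out of a relative clause to take scope in the matrix clause.
So the wide-scope reading for *more than three candidates* is blocked.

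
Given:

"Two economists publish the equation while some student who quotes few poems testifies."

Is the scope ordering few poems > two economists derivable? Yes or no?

No

*few poems* occurs within the relative clause *who quotes few poems*, which is itself inside the adjunct *while some student who quotes few poems testifies*.
The quantifier would have to escape first the RC and then the adjunct — two independent island violations.
*few poems* is confined to the island and cannot take scope over *two economists*.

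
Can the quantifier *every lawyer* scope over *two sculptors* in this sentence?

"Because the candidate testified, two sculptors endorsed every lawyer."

The adjunct island is irrelevant here — *every lawyer* and *two sculptors* are both in the matrix clause.
QR within a single clause is free, so the lower quantifier may take scope over the higher one.
Both orderings are possible: *two sculptors* > *every lawyer* and *every lawyer* > *two sculptors*.

Yes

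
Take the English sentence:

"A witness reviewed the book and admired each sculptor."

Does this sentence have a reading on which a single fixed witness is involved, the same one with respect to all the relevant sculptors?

Yes

This is the *a witness* > *each sculptor* reading.
Nothing needs to raise for *a witness* > *each sculptor*, so no island constraint is at stake.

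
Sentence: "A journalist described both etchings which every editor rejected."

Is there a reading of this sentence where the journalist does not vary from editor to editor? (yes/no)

Yes

The described interpretation is the *a journalist* > *every editor* scoping.
Surface scope (*a journalist* > *every editor*) is always derivable; islands only block QR, not in-situ interpretation.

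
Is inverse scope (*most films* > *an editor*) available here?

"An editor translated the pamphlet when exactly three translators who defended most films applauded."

*most films* occurs within the relative clause *who defended most films*, which is itself inside the adjunct *when exactly three translators who defended most films applauded*.
Even if one barrier were somehow void, the other would still block QR.
*most films* > *an editor* would require crossing that boundary, which is illicit.
(Only the surface reading survives: one fixed editor with respect to all the relevant films.)

No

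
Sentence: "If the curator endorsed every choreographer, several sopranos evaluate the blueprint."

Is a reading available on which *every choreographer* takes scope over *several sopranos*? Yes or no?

No

The target quantifier *every choreographer* is part of the adjunct clause *if the curator endorsed every choreographer*.
Scope out of an adjunct clause is unavailable: QR respects the adjunct-island constraint.
There is no licit LF on which *every choreographer* c-commands *several sopranos*.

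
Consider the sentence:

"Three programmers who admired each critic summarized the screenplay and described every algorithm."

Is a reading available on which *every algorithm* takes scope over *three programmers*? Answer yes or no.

No

*every algorithm* is embedded in one conjunct of the coordinate structure (*described every algorithm*).
Coordinate structures are islands for non-across-the-board movement, QR included.
Hence only narrow scope for *every algorithm* (under *three programmers*) survives.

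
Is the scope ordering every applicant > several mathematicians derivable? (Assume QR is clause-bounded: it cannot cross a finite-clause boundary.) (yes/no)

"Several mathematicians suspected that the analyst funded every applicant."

*every applicant* sits inside the finite complement clause *that the analyst funded every applicant*.
Given the clause-boundedness assumption, QR cannot cross the finite CP into the matrix.
So *every applicant* cannot raise high enough to outscope *several mathematicians*; only the surface ordering *several mathematicians* > *every applicant* is available.

No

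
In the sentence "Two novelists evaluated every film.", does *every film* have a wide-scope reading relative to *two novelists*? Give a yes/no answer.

*two novelists* and *every film* are co-arguments of the matrix verb, with nothing but a clause-internal boundary between them.
Ordinary QR to a clause-peripheral position gives the wide-scope LF for the lower DP.

Yes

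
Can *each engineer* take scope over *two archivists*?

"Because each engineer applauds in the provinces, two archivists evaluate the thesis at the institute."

The target quantifier *each engineer* is part of the adjunct clause *because each engineer applauds in the provinces*.
Since the clause is an adjunct (not a complement), the Adjunct Condition blocks QR across its edge.
So *each engineer* cannot raise to a position above *two archivists*.

No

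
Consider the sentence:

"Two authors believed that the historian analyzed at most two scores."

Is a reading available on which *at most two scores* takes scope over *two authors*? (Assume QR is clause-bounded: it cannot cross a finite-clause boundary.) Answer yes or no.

*at most two scores* is embedded in the finite complement clause *that the historian analyzed at most two scores*.
Finite CP is the ceiling for QR here, by assumption.
So *at most two scores* cannot raise to a position above *two authors*.

No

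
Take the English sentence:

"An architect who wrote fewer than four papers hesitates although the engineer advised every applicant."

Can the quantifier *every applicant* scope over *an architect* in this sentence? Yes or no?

No

*every applicant* sits inside the adjunct clause *although the engineer advised every applicant*.
Adjunct clauses are scope islands: a quantifier inside an adjunct cannot raise into the matrix clause.
So *every applicant* cannot raise to a position above *an architect*.
(Only the surface reading survives: one fixed architect with respect to all the relevant applicants.)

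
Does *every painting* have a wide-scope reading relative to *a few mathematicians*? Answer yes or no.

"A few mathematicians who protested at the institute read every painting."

The relative clause *who protested at the institute* modifies *a few mathematicians*, but *every painting* is not inside that relative clause — it is an argument of the matrix verb.
Ordinary QR to a clause-peripheral position gives the wide-scope LF for the lower DP.

Yes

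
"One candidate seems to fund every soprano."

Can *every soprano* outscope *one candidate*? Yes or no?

Yes

*every soprano* is inside a raising infinitive, which is transparent to QR (no CP barrier), so it behaves as a matrix argument.
Since no island is crossed, the inverse ordering is licensed alongside surface scope.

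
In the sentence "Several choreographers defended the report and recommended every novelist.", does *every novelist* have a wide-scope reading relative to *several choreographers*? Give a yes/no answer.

Structurally, *every novelist* is inside one conjunct of the coordinate structure (*recommended every novelist*).
QR out of a conjunct would have to apply non-ATB, which the CSC forbids.
So *every novelist* cannot raise to a position above *several choreographers*.

No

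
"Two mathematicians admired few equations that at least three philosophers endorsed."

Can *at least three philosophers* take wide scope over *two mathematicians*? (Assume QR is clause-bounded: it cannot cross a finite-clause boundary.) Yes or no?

*at least three philosophers* occurs within the relative clause *that at least three philosophers endorsed* modifying *few equations*.
QR out of a relative clause is ruled out by the relative-clause island constraint.
So *at least three philosophers* cannot raise to a position above *two mathematicians*.

No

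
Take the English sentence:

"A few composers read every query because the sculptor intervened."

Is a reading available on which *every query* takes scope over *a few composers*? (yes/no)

Yes

The adjunct island is irrelevant here — *every query* and *a few composers* are both in the matrix clause.
QR within a single clause is free, so the lower quantifier may take scope over the higher one.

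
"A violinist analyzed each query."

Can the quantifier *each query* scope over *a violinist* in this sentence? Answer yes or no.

Yes

Both DPs are arguments of the same predicate; there is no clause or island boundary between them.
Nothing blocks QR of the lower DP to a position above the higher one, so inverse scope is available.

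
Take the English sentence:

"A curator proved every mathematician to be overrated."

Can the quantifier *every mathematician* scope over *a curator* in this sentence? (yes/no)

The ECM infinitive is scope-transparent — *every mathematician* is free to raise above *a curator*.
Ordinary QR to a clause-peripheral position gives the wide-scope LF for the lower DP.

Yes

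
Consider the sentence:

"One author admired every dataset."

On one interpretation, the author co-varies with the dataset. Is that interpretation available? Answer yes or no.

Yes

The described interpretation is the *every dataset* > *one author* scoping.
Both DPs are arguments of the same predicate; there is no clause or island boundary between them.
Since no island is crossed, the inverse ordering is licensed alongside surface scope.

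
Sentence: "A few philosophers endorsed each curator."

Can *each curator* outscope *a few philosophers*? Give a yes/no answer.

*a few philosophers* and *each curator* are co-arguments of the matrix verb, with nothing but a clause-internal boundary between them.
No island intervenes, so both surface and inverse scope are derivable.

Yes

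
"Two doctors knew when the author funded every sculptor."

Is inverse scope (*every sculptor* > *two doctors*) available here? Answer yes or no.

*every sculptor* is embedded in the embedded question *when the author funded every sculptor*.
An indirect question is a wh-island; the filled [Spec,CP] blocks QR across the CP edge.
Hence only narrow scope for *every sculptor* (under *two doctors*) survives.

No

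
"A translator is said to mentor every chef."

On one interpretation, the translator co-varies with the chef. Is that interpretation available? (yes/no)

Yes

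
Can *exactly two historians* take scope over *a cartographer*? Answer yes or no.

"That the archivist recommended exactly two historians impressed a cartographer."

No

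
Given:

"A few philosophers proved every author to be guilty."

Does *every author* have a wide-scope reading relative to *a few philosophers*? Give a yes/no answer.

Yes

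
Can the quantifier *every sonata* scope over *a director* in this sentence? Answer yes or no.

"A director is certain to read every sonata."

Yes

Raising constructions are monoclausal for scope purposes; *every sonata* is not separated from *a director* by any island.
No island intervenes, so both surface and inverse scope are derivable.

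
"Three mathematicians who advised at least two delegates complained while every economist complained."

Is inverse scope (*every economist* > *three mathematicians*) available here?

No

The target quantifier *every economist* is part of the adjunct clause *while every economist complained*.
Adverbial clauses are not L-marked, so they are barriers for QR — the quantifier cannot escape the adjunct.
So the wide-scope reading for *every economist* is blocked.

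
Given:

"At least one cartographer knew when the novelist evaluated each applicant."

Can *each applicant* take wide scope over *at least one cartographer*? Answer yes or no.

No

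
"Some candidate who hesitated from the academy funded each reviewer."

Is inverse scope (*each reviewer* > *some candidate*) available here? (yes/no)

Although the sentence contains a relative clause (*who hesitated from the academy*), *each reviewer* is outside it, in the matrix VP.
Since no island is crossed, the inverse ordering is licensed alongside surface scope.
Both orderings are possible: *some candidate* > *each reviewer* and *each reviewer* > *some candidate*.

Yes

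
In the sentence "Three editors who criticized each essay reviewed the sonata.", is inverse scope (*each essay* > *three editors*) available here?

The target quantifier *each essay* is part of the relative clause *who criticized each essay*.
QR out of a relative clause is ruled out by the relative-clause island constraint.
The inverse ordering *each essay* > *three editors* is therefore underivable.

No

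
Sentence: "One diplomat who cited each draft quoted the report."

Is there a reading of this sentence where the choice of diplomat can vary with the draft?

No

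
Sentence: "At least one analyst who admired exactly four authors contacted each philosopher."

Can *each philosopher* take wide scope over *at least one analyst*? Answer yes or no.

Yes

The relative clause *who admired exactly four authors* modifies *at least one analyst*, but *each philosopher* is not inside that relative clause — it is an argument of the matrix verb.
Ordinary QR to a clause-peripheral position gives the wide-scope LF for the lower DP.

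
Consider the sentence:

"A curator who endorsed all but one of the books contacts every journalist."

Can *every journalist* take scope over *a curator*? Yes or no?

Yes

*every journalist* sits in the matrix clause, not in the relative clause on *a curator*.
Clause-internal QR can adjoin the lower DP above the subject, yielding the inverse reading.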